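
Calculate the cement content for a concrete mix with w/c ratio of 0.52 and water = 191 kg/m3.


Cement = water / (w/c)
= 191 / 0.52
= 367.3 kg/m3

367.3


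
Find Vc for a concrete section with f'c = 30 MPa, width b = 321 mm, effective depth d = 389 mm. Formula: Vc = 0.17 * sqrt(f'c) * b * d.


Vc = 0.17 * sqrt(30) * 321 * 389 / 1000
= 116.27 kN

116.27


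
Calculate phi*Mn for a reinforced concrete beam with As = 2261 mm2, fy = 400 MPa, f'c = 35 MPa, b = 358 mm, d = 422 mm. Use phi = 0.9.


a = As * fy / (0.85 * f'c * b)
= 2261 * 400 / (0.85 * 35 * 358)
= 84.9162 mm
Mn = As * fy * (d - a/2) / 10^6
= 343.2577 kN-m
phi*Mn = 0.9 * 343.2577 = 308.93 kN-m

308.93


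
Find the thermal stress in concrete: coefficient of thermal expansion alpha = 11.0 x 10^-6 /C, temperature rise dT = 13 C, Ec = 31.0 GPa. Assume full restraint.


sigma = alpha * dT * Ec
= 11.0e-6 * 13 * 31.0 * 1000
= 4.433 MPa

4.433


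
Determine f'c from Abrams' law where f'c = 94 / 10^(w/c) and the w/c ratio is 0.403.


f'c = 94 / 10^0.403
= 94 / 2.529
= 37.16 MPa

37.16


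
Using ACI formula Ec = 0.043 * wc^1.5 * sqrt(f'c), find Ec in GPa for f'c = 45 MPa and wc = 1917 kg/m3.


Ec = 0.043 * 1917^1.5 * sqrt(45) / 1000
= 24.21 GPa

24.21


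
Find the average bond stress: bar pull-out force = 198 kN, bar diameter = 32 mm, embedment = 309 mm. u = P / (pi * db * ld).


u = P / (pi * db * ld)
= 198 * 1000 / (pi * 32 * 309)
= 6.374 MPa

6.374


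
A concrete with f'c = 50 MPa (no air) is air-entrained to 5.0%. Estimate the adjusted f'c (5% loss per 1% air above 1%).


Strength loss = (5.0 - 1) * 5 = 20.0%
f'c = 50 * (1 - 20.0/100)
= 40.0 MPa

40.0


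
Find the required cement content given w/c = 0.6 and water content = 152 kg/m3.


Cement = water / (w/c)
= 152 / 0.6
= 253.3 kg/m3

253.3


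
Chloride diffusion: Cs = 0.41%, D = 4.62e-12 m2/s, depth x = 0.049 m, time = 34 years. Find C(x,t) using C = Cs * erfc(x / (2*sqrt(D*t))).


t_seconds = 34 * 365.25 * 24 * 3600 = 1072958400.0 s
arg = 0.049 / (2 * sqrt(4.62e-12 * 1072958400.0))
= 0.348
erfc(0.348) = 0.6226
C = 0.41 * 0.6226 = 0.2553%

0.2553


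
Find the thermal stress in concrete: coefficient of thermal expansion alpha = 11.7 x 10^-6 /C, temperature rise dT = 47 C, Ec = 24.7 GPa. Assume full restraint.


sigma = alpha * dT * Ec
= 11.7e-6 * 47 * 24.7 * 1000
= 13.583 MPa

13.583


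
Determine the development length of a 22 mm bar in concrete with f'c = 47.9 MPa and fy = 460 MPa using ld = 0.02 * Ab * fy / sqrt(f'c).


Ab = pi * 22^2 / 4 = 380.133 mm2
ld = 0.02 * 380.133 * 460 / sqrt(47.9)
= 505.3 mm

505.3


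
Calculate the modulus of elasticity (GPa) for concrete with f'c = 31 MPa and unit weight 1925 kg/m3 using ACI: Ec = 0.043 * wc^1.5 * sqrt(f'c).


Ec = 0.043 * 1925^1.5 * sqrt(31) / 1000
= 20.22 GPa

20.22


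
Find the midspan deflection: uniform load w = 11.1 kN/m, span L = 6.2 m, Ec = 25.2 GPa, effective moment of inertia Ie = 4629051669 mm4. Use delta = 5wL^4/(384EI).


Convert: L = 6.2 m = 6200 mm, Ec = 25.2 GPa = 25200 MPa
delta = 5 * 11.1 * 6200^4 / (384 * 25200 * 4629051669)
= 1.83 mm

1.83


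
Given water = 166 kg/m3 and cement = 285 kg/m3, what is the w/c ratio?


w/c = water / cement
w/c = 166 / 285 = 0.582

0.582


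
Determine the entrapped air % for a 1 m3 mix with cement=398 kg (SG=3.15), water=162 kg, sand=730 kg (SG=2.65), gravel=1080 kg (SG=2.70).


Vol cement = 398 / (3.15 * 1000) = 0.126349 m3
Vol water = 162 / 1000 = 0.162 m3
Vol sand = 730 / (2.65 * 1000) = 0.275472 m3
Vol gravel = 1080 / (2.70 * 1000) = 0.4 m3
Total solid + water volume = 0.963821 m3
Air = (1 - 0.963821) * 100 = 3.62%

3.62


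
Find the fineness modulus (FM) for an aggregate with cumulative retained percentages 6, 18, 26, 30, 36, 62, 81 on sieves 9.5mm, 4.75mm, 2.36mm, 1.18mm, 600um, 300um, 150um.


FM = sum(cumulative % retained) / 100
= 259 / 100
= 2.59

2.59


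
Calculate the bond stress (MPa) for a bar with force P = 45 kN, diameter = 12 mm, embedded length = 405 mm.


u = P / (pi * db * ld)
= 45 * 1000 / (pi * 12 * 405)
= 2.947 MPa

2.947


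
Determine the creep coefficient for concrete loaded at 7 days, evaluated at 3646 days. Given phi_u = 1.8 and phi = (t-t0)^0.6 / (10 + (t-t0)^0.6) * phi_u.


dt = 3646 - 7 = 3639
phi = 3639^0.6 / (10 + 3639^0.6) * 1.8
= 1.678

1.678


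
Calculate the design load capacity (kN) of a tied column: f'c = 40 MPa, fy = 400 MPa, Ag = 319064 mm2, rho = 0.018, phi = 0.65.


Ast = rho * Ag = 0.018 * 319064 = 5743.152 mm2
phi*Pn = 0.65 * 0.80 * (0.85 * 40 * (319064 - 5743.152) + 400 * 5743.152) / 1000
= 6734.09 kN

6734.09


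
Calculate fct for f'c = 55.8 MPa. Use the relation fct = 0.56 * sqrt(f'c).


fct = 0.56 * sqrt(55.8)
= 0.56 * 7.47
= 4.183 MPa

4.183


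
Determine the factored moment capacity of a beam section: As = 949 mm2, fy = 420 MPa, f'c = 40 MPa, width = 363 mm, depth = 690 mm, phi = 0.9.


a = As * fy / (0.85 * f'c * b)
= 949 * 420 / (0.85 * 40 * 363)
= 32.2946 mm
Mn = As * fy * (d - a/2) / 10^6
= 268.5842 kN-m
phi*Mn = 0.9 * 268.5842 = 241.73 kN-m

241.73


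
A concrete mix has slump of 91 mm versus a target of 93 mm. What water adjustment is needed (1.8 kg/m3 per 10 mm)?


Difference = 93 - 91 = 2 mm
Water adjustment = 2 * 1.8 / 10 = 0.4 kg/m3

0.4


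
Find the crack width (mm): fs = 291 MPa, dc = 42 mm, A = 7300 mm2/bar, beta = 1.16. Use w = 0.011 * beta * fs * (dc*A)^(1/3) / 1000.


w = 0.011 * beta * fs * (dc * A)^(1/3) / 1000
= 0.011 * 1.16 * 291 * (42 * 7300)^(1/3) / 1000
= 0.25 mm

0.25


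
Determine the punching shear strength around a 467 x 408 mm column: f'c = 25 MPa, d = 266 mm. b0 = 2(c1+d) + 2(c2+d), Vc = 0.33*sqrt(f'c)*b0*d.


b0 = 2*(467 + 266) + 2*(408 + 266) = 2814 mm
Vc = 0.33 * sqrt(25) * 2814 * 266 / 1000
= 1235.06 kN

1235.06


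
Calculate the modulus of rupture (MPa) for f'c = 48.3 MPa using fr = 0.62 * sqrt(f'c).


fr = 0.62 * sqrt(48.3)
= 4.309 MPa

4.309


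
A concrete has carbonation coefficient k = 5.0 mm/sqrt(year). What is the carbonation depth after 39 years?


depth = k * sqrt(t)
= 5.0 * sqrt(39)
= 31.22 mm

31.22


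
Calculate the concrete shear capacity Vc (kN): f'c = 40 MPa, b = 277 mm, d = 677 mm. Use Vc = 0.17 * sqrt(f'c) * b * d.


Vc = 0.17 * sqrt(40) * 277 * 677 / 1000
= 201.63 kN

201.63


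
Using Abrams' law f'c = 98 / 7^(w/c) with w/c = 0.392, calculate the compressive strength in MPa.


f'c = 98 / 7^0.392
= 98 / 2.144
= 45.7 MPa

45.7


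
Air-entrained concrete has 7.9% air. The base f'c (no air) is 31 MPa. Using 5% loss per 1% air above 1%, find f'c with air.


Strength loss = (7.9 - 1) * 5 = 34.5%
f'c = 31 * (1 - 34.5/100)
= 20.3 MPa

20.3


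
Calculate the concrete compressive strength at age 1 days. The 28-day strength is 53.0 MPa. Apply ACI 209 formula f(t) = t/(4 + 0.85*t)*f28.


f(1) = 1 / (4 + 0.85 * 1) * 53.0
= 1 / 4.85 * 53.0
= 10.93 MPa

10.93


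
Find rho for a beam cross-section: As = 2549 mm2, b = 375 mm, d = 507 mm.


rho = As / (b * d)
= 2549 / (375 * 507)
= 0.0134

0.0134


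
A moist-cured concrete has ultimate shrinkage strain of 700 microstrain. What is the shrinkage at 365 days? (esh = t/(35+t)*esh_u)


esh(365) = 365 / (35 + 365) * 700
= 365 / 400 * 700
= 638.8 microstrain

638.8


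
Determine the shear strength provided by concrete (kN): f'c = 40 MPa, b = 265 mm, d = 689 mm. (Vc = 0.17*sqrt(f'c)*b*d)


Vc = 0.17 * sqrt(40) * 265 * 689 / 1000
= 196.31 kN

196.31


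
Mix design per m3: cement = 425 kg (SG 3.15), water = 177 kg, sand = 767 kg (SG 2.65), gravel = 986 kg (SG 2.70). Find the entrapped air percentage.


Vol cement = 425 / (3.15 * 1000) = 0.134921 m3
Vol water = 177 / 1000 = 0.177 m3
Vol sand = 767 / (2.65 * 1000) = 0.289434 m3
Vol gravel = 986 / (2.70 * 1000) = 0.365185 m3
Total solid + water volume = 0.96654 m3
Air = (1 - 0.96654) * 100 = 3.35%

3.35


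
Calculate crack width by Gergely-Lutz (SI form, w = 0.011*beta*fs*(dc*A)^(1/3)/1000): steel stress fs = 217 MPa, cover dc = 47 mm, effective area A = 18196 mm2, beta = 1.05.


w = 0.011 * beta * fs * (dc * A)^(1/3) / 1000
= 0.011 * 1.05 * 217 * (47 * 18196)^(1/3) / 1000
= 0.238 mm

0.238


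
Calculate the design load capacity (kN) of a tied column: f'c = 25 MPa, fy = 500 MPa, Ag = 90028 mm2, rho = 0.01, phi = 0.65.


Ast = rho * Ag = 0.01 * 90028 = 900.28 mm2
phi*Pn = 0.65 * 0.80 * (0.85 * 25 * (90028 - 900.28) + 500 * 900.28) / 1000
= 1218.93 kN

1218.93


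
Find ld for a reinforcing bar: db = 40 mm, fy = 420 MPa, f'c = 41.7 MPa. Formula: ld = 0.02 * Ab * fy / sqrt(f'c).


Ab = pi * 40^2 / 4 = 1256.637 mm2
ld = 0.02 * 1256.637 * 420 / sqrt(41.7)
= 1634.6 mm

1634.6


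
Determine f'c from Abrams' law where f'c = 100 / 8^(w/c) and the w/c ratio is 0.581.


f'c = 100 / 8^0.581
= 100 / 3.347
= 29.87 MPa

29.87


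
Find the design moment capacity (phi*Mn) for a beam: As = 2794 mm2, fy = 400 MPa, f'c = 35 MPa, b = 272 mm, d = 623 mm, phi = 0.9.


a = As * fy / (0.85 * f'c * b)
= 2794 * 400 / (0.85 * 35 * 272)
= 138.1117 mm
Mn = As * fy * (d - a/2) / 10^6
= 619.088 kN-m
phi*Mn = 0.9 * 619.088 = 557.18 kN-m

557.18


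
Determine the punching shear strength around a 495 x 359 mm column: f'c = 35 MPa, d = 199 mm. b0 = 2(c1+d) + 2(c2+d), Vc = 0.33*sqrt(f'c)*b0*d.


b0 = 2*(495 + 199) + 2*(359 + 199) = 2504 mm
Vc = 0.33 * sqrt(35) * 2504 * 199 / 1000
= 972.83 kN

972.83


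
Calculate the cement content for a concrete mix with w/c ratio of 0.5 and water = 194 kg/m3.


Cement = water / (w/c)
= 194 / 0.5
= 388.0 kg/m3

388.0


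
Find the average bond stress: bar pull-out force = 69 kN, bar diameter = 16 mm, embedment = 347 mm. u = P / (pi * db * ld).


u = P / (pi * db * ld)
= 69 * 1000 / (pi * 16 * 347)
= 3.956 MPa

3.956


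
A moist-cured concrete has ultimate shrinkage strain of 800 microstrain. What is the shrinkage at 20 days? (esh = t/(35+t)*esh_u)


esh(20) = 20 / (35 + 20) * 800
= 20 / 55 * 800
= 290.9 microstrain

290.9


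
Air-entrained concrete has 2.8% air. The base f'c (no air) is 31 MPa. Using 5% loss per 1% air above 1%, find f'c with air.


Strength loss = (2.8 - 1) * 5 = 9.0%
f'c = 31 * (1 - 9.0/100)
= 28.21 MPa

28.21


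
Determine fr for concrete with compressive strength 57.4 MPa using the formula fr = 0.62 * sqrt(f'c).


fr = 0.62 * sqrt(57.4)
= 4.697 MPa

4.697


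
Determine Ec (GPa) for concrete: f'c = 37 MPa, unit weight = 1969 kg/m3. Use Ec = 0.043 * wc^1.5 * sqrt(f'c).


Ec = 0.043 * 1969^1.5 * sqrt(37) / 1000
= 22.85 GPa

22.85


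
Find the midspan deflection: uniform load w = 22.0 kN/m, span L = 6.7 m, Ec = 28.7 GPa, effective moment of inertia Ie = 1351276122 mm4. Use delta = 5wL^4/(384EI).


Convert: L = 6.7 m = 6700 mm, Ec = 28.7 GPa = 28700 MPa
delta = 5 * 22.0 * 6700^4 / (384 * 28700 * 1351276122)
= 14.88 mm

14.88


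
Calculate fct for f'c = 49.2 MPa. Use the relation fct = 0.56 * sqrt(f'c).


fct = 0.56 * sqrt(49.2)
= 0.56 * 7.014
= 3.928 MPa

3.928


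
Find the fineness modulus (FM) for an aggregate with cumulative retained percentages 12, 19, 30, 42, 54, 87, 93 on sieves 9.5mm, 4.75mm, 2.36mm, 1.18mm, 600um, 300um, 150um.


FM = sum(cumulative % retained) / 100
= 337 / 100
= 3.37

3.37


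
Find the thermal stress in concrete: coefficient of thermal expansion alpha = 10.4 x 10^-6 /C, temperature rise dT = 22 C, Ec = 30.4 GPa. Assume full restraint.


sigma = alpha * dT * Ec
= 10.4e-6 * 22 * 30.4 * 1000
= 6.956 MPa

6.956


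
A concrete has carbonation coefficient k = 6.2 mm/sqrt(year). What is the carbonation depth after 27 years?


depth = k * sqrt(t)
= 6.2 * sqrt(27)
= 32.22 mm

32.22


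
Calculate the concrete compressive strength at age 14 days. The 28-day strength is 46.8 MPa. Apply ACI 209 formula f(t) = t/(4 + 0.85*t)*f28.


f(14) = 14 / (4 + 0.85 * 14) * 46.8
= 14 / 15.9 * 46.8
= 41.21 MPa

41.21


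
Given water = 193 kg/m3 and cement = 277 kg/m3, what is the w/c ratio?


w/c = water / cement
w/c = 193 / 277 = 0.697

0.697


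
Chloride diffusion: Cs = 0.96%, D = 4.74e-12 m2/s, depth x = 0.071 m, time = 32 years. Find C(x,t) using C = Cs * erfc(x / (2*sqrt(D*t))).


t_seconds = 32 * 365.25 * 24 * 3600 = 1009843200.0 s
arg = 0.071 / (2 * sqrt(4.74e-12 * 1009843200.0))
= 0.5131
erfc(0.5131) = 0.4681
C = 0.96 * 0.4681 = 0.4493%

0.4493


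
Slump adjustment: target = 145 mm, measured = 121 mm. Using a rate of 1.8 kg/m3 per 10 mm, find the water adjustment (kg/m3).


Difference = 145 - 121 = 24 mm
Water adjustment = 24 * 1.8 / 10 = 4.3 kg/m3

4.3


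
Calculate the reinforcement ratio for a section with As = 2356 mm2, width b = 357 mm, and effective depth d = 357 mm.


rho = As / (b * d)
= 2356 / (357 * 357)
= 0.0185

0.0185


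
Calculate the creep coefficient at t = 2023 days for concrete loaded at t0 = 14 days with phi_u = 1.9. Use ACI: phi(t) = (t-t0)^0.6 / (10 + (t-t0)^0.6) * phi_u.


dt = 2023 - 14 = 2009
phi = 2009^0.6 / (10 + 2009^0.6) * 1.9
= 1.721

1.721


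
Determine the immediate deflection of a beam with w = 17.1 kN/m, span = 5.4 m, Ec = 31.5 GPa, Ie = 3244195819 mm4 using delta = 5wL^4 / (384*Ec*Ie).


Convert: L = 5.4 m = 5400 mm, Ec = 31.5 GPa = 31500 MPa
delta = 5 * 17.1 * 5400^4 / (384 * 31500 * 3244195819)
= 1.85 mm

1.85


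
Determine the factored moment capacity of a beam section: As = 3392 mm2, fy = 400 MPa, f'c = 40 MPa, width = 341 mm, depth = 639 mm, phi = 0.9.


a = As * fy / (0.85 * f'c * b)
= 3392 * 400 / (0.85 * 40 * 341)
= 117.026 mm
Mn = As * fy * (d - a/2) / 10^6
= 787.6047 kN-m
phi*Mn = 0.9 * 787.6047 = 708.84 kN-m

708.84


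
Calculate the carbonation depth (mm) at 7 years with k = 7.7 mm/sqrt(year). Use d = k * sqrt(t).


depth = k * sqrt(t)
= 7.7 * sqrt(7)
= 20.37 mm

20.37


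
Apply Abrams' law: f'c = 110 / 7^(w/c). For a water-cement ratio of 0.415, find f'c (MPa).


f'c = 110 / 7^0.415
= 110 / 2.242
= 49.05 MPa

49.05


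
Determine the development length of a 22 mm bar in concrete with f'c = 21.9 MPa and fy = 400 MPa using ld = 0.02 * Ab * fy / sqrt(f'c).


Ab = pi * 22^2 / 4 = 380.133 mm2
ld = 0.02 * 380.133 * 400 / sqrt(21.9)
= 649.8 mm

649.8


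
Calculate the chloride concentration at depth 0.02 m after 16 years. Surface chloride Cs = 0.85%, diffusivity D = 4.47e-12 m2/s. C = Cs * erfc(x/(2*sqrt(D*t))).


t_seconds = 16 * 365.25 * 24 * 3600 = 504921600.0 s
arg = 0.02 / (2 * sqrt(4.47e-12 * 504921600.0))
= 0.2105
erfc(0.2105) = 0.7659
C = 0.85 * 0.7659 = 0.6511%

0.6511


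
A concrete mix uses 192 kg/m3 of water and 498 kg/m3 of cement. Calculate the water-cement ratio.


w/c = water / cement
w/c = 192 / 498 = 0.386

0.386


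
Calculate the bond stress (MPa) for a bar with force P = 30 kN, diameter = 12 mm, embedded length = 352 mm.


u = P / (pi * db * ld)
= 30 * 1000 / (pi * 12 * 352)
= 2.261 MPa

2.261


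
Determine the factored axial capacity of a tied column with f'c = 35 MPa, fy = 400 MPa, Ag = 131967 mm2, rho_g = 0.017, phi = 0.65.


Ast = rho * Ag = 0.017 * 131967 = 2243.439 mm2
phi*Pn = 0.65 * 0.80 * (0.85 * 35 * (131967 - 2243.439) + 400 * 2243.439) / 1000
= 2473.46 kN

2473.46


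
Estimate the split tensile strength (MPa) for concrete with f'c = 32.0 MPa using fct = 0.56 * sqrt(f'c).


fct = 0.56 * sqrt(32.0)
= 0.56 * 5.657
= 3.168 MPa

3.168


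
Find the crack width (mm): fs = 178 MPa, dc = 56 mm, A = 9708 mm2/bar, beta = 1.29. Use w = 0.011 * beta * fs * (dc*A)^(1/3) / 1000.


w = 0.011 * beta * fs * (dc * A)^(1/3) / 1000
= 0.011 * 1.29 * 178 * (56 * 9708)^(1/3) / 1000
= 0.206 mm

0.206


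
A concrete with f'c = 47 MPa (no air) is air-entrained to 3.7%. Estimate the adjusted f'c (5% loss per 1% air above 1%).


Strength loss = (3.7 - 1) * 5 = 13.5%
f'c = 47 * (1 - 13.5/100)
= 40.66 MPa

40.66


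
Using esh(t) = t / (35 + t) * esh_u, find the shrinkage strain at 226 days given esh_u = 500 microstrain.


esh(226) = 226 / (35 + 226) * 500
= 226 / 261 * 500
= 433.0 microstrain

433.0


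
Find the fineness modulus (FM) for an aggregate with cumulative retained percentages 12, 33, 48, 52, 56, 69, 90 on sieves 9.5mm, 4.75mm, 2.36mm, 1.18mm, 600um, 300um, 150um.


FM = sum(cumulative % retained) / 100
= 360 / 100
= 3.6

3.6


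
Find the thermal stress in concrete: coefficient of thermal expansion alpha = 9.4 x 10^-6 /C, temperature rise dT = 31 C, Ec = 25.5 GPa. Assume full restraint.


sigma = alpha * dT * Ec
= 9.4e-6 * 31 * 25.5 * 1000
= 7.431 MPa

7.431


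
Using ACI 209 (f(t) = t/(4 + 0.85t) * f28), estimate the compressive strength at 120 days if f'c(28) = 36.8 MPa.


f(120) = 120 / (4 + 0.85 * 120) * 36.8
= 120 / 106.0 * 36.8
= 41.66 MPa

41.66


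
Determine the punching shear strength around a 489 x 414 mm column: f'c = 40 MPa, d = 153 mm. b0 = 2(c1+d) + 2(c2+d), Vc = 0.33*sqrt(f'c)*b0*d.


b0 = 2*(489 + 153) + 2*(414 + 153) = 2418 mm
Vc = 0.33 * sqrt(40) * 2418 * 153 / 1000
= 772.13 kN

772.13


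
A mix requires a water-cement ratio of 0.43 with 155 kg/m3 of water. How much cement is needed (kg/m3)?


Cement = water / (w/c)
= 155 / 0.43
= 360.5 kg/m3

360.5


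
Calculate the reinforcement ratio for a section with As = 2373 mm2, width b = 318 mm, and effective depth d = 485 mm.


rho = As / (b * d)
= 2373 / (318 * 485)
= 0.0154

0.0154


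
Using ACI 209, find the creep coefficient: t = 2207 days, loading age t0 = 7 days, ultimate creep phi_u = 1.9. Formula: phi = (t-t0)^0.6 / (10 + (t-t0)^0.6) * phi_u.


dt = 2207 - 7 = 2200
phi = 2200^0.6 / (10 + 2200^0.6) * 1.9
= 1.729

1.729


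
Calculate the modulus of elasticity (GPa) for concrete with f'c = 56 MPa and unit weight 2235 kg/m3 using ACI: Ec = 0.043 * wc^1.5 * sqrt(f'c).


Ec = 0.043 * 2235^1.5 * sqrt(56) / 1000
= 34.0 GPa

34.0


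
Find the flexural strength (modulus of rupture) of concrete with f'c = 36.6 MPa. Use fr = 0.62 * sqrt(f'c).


fr = 0.62 * sqrt(36.6)
= 3.751 MPa

3.751


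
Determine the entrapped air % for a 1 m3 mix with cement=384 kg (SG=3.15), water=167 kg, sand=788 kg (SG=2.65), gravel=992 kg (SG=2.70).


Vol cement = 384 / (3.15 * 1000) = 0.121905 m3
Vol water = 167 / 1000 = 0.167 m3
Vol sand = 788 / (2.65 * 1000) = 0.297358 m3
Vol gravel = 992 / (2.70 * 1000) = 0.367407 m3
Total solid + water volume = 0.953671 m3
Air = (1 - 0.953671) * 100 = 4.63%

4.63


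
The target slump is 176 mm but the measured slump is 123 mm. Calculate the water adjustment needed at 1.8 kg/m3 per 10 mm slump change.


Difference = 176 - 123 = 53 mm
Water adjustment = 53 * 1.8 / 10 = 9.5 kg/m3

9.5


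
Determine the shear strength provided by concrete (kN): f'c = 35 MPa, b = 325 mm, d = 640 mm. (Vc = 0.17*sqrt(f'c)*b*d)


Vc = 0.17 * sqrt(35) * 325 * 640 / 1000
= 209.19 kN

209.19


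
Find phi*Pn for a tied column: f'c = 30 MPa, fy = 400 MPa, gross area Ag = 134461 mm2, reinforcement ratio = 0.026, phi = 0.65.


Ast = rho * Ag = 0.026 * 134461 = 3495.986 mm2
phi*Pn = 0.65 * 0.80 * (0.85 * 30 * (134461 - 3495.986) + 400 * 3495.986) / 1000
= 2463.76 kN

2463.76


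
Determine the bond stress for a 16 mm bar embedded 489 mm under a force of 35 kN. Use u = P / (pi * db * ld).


u = P / (pi * db * ld)
= 35 * 1000 / (pi * 16 * 489)
= 1.424 MPa

1.424


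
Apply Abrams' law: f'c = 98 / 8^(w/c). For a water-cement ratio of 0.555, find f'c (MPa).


f'c = 98 / 8^0.555
= 98 / 3.171
= 30.9 MPa

30.9


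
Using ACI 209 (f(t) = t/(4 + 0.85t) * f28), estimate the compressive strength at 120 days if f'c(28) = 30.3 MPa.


f(120) = 120 / (4 + 0.85 * 120) * 30.3
= 120 / 106.0 * 30.3
= 34.3 MPa

34.3


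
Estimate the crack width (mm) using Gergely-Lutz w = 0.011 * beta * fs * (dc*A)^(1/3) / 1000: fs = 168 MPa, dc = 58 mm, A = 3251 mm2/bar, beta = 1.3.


w = 0.011 * beta * fs * (dc * A)^(1/3) / 1000
= 0.011 * 1.3 * 168 * (58 * 3251)^(1/3) / 1000
= 0.138 mm

0.138


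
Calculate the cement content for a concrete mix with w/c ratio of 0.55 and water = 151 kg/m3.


Cement = water / (w/c)
= 151 / 0.55
= 274.5 kg/m3

274.5


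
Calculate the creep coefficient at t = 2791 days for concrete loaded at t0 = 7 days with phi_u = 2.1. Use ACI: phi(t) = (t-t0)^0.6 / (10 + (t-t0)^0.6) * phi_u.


dt = 2791 - 7 = 2784
phi = 2784^0.6 / (10 + 2784^0.6) * 2.1
= 1.934

1.934


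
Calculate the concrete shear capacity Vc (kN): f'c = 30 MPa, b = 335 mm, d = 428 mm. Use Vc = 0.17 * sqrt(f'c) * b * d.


Vc = 0.17 * sqrt(30) * 335 * 428 / 1000
= 133.51 kN

133.51


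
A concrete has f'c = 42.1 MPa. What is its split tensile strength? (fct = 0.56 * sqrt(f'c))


fct = 0.56 * sqrt(42.1)
= 0.56 * 6.488
= 3.634 MPa

3.634


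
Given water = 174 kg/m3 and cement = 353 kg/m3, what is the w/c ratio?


w/c = water / cement
w/c = 174 / 353 = 0.493

0.493


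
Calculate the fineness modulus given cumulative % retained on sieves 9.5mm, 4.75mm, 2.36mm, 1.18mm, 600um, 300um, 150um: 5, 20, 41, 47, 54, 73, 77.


FM = sum(cumulative % retained) / 100
= 317 / 100
= 3.17

3.17


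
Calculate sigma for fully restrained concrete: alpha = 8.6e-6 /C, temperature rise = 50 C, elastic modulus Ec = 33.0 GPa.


sigma = alpha * dT * Ec
= 8.6e-6 * 50 * 33.0 * 1000
= 14.19 MPa

14.19


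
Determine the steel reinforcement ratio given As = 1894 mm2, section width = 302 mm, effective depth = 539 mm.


rho = As / (b * d)
= 1894 / (302 * 539)
= 0.0116

0.0116


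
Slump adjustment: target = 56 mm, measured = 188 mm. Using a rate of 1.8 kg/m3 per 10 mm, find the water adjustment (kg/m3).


Difference = 56 - 188 = -132 mm
Water adjustment = -132 * 1.8 / 10 = -23.8 kg/m3

-23.8


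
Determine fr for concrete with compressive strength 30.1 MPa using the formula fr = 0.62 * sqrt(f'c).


fr = 0.62 * sqrt(30.1)
= 3.402 MPa

3.402


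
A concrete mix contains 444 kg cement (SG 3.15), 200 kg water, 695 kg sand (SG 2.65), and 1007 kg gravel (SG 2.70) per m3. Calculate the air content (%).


Vol cement = 444 / (3.15 * 1000) = 0.140952 m3
Vol water = 200 / 1000 = 0.2 m3
Vol sand = 695 / (2.65 * 1000) = 0.262264 m3
Vol gravel = 1007 / (2.70 * 1000) = 0.372963 m3
Total solid + water volume = 0.976179 m3
Air = (1 - 0.976179) * 100 = 2.38%

2.38


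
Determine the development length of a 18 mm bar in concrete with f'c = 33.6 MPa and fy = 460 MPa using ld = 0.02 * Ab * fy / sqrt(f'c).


Ab = pi * 18^2 / 4 = 254.469 mm2
ld = 0.02 * 254.469 * 460 / sqrt(33.6)
= 403.9 mm

403.9


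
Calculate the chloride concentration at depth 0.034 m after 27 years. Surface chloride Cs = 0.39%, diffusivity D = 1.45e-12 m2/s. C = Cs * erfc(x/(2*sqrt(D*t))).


t_seconds = 27 * 365.25 * 24 * 3600 = 852055200.0 s
arg = 0.034 / (2 * sqrt(1.45e-12 * 852055200.0))
= 0.4836
erfc(0.4836) = 0.494
C = 0.39 * 0.494 = 0.1927%

0.1927


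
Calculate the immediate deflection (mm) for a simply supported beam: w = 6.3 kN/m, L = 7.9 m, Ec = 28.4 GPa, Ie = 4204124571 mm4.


Convert: L = 7.9 m = 7900 mm, Ec = 28.4 GPa = 28400 MPa
delta = 5 * 6.3 * 7900^4 / (384 * 28400 * 4204124571)
= 2.68 mm

2.68


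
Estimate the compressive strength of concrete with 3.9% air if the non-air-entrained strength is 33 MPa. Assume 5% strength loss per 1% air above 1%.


Strength loss = (3.9 - 1) * 5 = 14.5%
f'c = 33 * (1 - 14.5/100)
= 28.21 MPa

28.21


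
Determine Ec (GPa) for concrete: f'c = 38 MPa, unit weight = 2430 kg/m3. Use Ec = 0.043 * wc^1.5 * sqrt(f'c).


Ec = 0.043 * 2430^1.5 * sqrt(38) / 1000
= 31.75 GPa

31.75


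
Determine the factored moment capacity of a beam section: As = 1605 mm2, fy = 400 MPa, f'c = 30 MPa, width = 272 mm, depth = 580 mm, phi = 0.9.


a = As * fy / (0.85 * f'c * b)
= 1605 * 400 / (0.85 * 30 * 272)
= 92.5606 mm
Mn = As * fy * (d - a/2) / 10^6
= 342.6481 kN-m
phi*Mn = 0.9 * 342.6481 = 308.38 kN-m

308.38


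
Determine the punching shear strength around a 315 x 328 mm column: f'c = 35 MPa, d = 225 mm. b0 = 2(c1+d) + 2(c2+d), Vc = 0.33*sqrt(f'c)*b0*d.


b0 = 2*(315 + 225) + 2*(328 + 225) = 2186 mm
Vc = 0.33 * sqrt(35) * 2186 * 225 / 1000
= 960.24 kN

960.24


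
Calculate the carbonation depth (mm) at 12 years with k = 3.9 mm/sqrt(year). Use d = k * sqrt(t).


depth = k * sqrt(t)
= 3.9 * sqrt(12)
= 13.51 mm

13.51


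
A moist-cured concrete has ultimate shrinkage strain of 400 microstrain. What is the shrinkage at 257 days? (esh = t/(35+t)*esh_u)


esh(257) = 257 / (35 + 257) * 400
= 257 / 292 * 400
= 352.1 microstrain

352.1


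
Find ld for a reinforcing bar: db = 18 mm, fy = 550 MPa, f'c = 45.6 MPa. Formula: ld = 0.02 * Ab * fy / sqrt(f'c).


Ab = pi * 18^2 / 4 = 254.469 mm2
ld = 0.02 * 254.469 * 550 / sqrt(45.6)
= 414.5 mm

414.5


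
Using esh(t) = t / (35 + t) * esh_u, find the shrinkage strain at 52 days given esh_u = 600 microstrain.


esh(52) = 52 / (35 + 52) * 600
= 52 / 87 * 600
= 358.6 microstrain

358.6


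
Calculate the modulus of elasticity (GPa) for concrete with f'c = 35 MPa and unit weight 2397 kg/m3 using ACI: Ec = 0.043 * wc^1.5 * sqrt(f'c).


Ec = 0.043 * 2397^1.5 * sqrt(35) / 1000
= 29.85 GPa

29.85


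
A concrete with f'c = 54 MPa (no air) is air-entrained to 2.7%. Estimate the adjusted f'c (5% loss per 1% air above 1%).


Strength loss = (2.7 - 1) * 5 = 8.5%
f'c = 54 * (1 - 8.5/100)
= 49.41 MPa

49.41


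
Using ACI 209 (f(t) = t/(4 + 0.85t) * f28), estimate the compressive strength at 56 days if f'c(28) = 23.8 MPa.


f(56) = 56 / (4 + 0.85 * 56) * 23.8
= 56 / 51.6 * 23.8
= 25.83 MPa

25.83


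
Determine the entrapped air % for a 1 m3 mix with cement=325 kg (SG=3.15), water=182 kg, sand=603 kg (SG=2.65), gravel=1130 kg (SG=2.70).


Vol cement = 325 / (3.15 * 1000) = 0.103175 m3
Vol water = 182 / 1000 = 0.182 m3
Vol sand = 603 / (2.65 * 1000) = 0.227547 m3
Vol gravel = 1130 / (2.70 * 1000) = 0.418519 m3
Total solid + water volume = 0.93124 m3
Air = (1 - 0.93124) * 100 = 6.88%

6.88


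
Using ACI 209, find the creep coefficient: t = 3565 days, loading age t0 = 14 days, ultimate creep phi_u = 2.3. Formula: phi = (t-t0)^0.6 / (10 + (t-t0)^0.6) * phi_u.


dt = 3565 - 14 = 3551
phi = 3551^0.6 / (10 + 3551^0.6) * 2.3
= 2.141

2.141


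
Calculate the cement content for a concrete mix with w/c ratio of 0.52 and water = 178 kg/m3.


Cement = water / (w/c)
= 178 / 0.52
= 342.3 kg/m3

342.3


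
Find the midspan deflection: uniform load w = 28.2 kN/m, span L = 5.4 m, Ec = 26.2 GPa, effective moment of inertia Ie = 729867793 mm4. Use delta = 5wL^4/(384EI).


Convert: L = 5.4 m = 5400 mm, Ec = 26.2 GPa = 26200 MPa
delta = 5 * 28.2 * 5400^4 / (384 * 26200 * 729867793)
= 16.33 mm

16.33


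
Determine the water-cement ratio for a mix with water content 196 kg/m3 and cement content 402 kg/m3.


w/c = water / cement
w/c = 196 / 402 = 0.488

0.488


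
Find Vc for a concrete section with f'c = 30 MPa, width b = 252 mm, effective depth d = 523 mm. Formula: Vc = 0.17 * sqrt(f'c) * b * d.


Vc = 0.17 * sqrt(30) * 252 * 523 / 1000
= 122.72 kN

122.72


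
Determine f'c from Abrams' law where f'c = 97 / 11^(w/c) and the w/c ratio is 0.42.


f'c = 97 / 11^0.42
= 97 / 2.738
= 35.43 MPa

35.43


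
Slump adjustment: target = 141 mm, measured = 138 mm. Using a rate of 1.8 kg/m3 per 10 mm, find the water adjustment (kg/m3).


Difference = 141 - 138 = 3 mm
Water adjustment = 3 * 1.8 / 10 = 0.5 kg/m3

0.5


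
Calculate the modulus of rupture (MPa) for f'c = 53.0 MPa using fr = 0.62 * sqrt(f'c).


fr = 0.62 * sqrt(53.0)
= 4.514 MPa

4.514


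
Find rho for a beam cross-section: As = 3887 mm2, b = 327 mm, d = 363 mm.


rho = As / (b * d)
= 3887 / (327 * 363)
= 0.0327

0.0327


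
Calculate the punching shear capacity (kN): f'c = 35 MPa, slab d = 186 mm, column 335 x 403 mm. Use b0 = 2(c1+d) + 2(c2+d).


b0 = 2*(335 + 186) + 2*(403 + 186) = 2220 mm
Vc = 0.33 * sqrt(35) * 2220 * 186 / 1000
= 806.15 kN

806.15


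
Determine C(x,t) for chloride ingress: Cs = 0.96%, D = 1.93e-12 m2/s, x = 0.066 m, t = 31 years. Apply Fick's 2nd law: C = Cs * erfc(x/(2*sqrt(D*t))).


t_seconds = 31 * 365.25 * 24 * 3600 = 978285600.0 s
arg = 0.066 / (2 * sqrt(1.93e-12 * 978285600.0))
= 0.7595
erfc(0.7595) = 0.2828
C = 0.96 * 0.2828 = 0.2715%

0.2715


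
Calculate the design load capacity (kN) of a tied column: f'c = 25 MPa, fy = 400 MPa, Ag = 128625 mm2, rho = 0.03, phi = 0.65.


Ast = rho * Ag = 0.03 * 128625 = 3858.75 mm2
phi*Pn = 0.65 * 0.80 * (0.85 * 25 * (128625 - 3858.75) + 400 * 3858.75) / 1000
= 2181.29 kN

2181.29


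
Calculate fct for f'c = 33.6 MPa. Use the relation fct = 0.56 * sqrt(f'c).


fct = 0.56 * sqrt(33.6)
= 0.56 * 5.797
= 3.246 MPa

3.246


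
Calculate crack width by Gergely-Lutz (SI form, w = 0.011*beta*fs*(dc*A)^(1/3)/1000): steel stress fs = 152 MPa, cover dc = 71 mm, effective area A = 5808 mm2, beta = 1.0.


w = 0.011 * beta * fs * (dc * A)^(1/3) / 1000
= 0.011 * 1.0 * 152 * (71 * 5808)^(1/3) / 1000
= 0.124 mm

0.124


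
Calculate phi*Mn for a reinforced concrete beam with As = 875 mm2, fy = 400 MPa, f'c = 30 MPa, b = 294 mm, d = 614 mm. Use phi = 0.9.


a = As * fy / (0.85 * f'c * b)
= 875 * 400 / (0.85 * 30 * 294)
= 46.6853 mm
Mn = As * fy * (d - a/2) / 10^6
= 206.7301 kN-m
phi*Mn = 0.9 * 206.7301 = 186.06 kN-m

186.06


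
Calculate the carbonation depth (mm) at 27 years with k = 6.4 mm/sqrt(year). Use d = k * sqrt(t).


depth = k * sqrt(t)
= 6.4 * sqrt(27)
= 33.26 mm

33.26


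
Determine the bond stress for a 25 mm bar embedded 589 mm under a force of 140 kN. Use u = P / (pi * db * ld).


u = P / (pi * db * ld)
= 140 * 1000 / (pi * 25 * 589)
= 3.026 MPa

3.026


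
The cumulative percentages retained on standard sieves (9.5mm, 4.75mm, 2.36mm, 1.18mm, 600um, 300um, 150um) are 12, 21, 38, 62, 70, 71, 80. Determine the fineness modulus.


FM = sum(cumulative % retained) / 100
= 354 / 100
= 3.54

3.54


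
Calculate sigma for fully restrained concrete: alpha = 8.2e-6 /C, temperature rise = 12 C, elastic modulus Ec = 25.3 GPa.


sigma = alpha * dT * Ec
= 8.2e-6 * 12 * 25.3 * 1000
= 2.49 MPa

2.49


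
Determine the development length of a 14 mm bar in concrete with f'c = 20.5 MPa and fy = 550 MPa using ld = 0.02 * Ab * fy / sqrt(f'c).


Ab = pi * 14^2 / 4 = 153.938 mm2
ld = 0.02 * 153.938 * 550 / sqrt(20.5)
= 374.0 mm

374.0


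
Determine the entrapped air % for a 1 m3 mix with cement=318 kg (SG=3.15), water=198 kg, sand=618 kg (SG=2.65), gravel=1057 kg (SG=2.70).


Vol cement = 318 / (3.15 * 1000) = 0.100952 m3
Vol water = 198 / 1000 = 0.198 m3
Vol sand = 618 / (2.65 * 1000) = 0.233208 m3
Vol gravel = 1057 / (2.70 * 1000) = 0.391481 m3
Total solid + water volume = 0.923641 m3
Air = (1 - 0.923641) * 100 = 7.64%

7.64


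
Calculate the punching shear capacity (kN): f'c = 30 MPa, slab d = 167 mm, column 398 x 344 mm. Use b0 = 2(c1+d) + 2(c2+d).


b0 = 2*(398 + 167) + 2*(344 + 167) = 2152 mm
Vc = 0.33 * sqrt(30) * 2152 * 167 / 1000
= 649.58 kN

649.58


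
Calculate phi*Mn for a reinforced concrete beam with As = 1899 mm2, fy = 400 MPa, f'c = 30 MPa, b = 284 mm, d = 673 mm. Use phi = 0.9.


a = As * fy / (0.85 * f'c * b)
= 1899 * 400 / (0.85 * 30 * 284)
= 104.8882 mm
Mn = As * fy * (d - a/2) / 10^6
= 471.3743 kN-m
phi*Mn = 0.9 * 471.3743 = 424.24 kN-m

424.24


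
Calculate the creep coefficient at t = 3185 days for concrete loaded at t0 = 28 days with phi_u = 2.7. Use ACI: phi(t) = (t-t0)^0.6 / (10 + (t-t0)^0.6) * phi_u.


dt = 3185 - 28 = 3157
phi = 3157^0.6 / (10 + 3157^0.6) * 2.7
= 2.501

2.501


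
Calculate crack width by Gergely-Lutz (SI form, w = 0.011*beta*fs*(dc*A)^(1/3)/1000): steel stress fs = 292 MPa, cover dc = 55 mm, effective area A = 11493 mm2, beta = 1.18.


w = 0.011 * beta * fs * (dc * A)^(1/3) / 1000
= 0.011 * 1.18 * 292 * (55 * 11493)^(1/3) / 1000
= 0.325 mm

0.325


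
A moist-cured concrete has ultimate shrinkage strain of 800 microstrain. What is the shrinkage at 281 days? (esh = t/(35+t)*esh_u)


esh(281) = 281 / (35 + 281) * 800
= 281 / 316 * 800
= 711.4 microstrain

711.4


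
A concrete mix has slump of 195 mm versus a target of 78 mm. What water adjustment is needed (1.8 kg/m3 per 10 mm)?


Difference = 78 - 195 = -117 mm
Water adjustment = -117 * 1.8 / 10 = -21.1 kg/m3

-21.1


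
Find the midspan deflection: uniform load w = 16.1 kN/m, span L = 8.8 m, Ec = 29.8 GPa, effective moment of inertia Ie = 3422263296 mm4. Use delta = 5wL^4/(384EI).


Convert: L = 8.8 m = 8800 mm, Ec = 29.8 GPa = 29800 MPa
delta = 5 * 16.1 * 8800^4 / (384 * 29800 * 3422263296)
= 12.33 mm

12.33


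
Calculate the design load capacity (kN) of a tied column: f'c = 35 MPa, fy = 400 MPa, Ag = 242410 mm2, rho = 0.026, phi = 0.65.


Ast = rho * Ag = 0.026 * 242410 = 6302.66 mm2
phi*Pn = 0.65 * 0.80 * (0.85 * 35 * (242410 - 6302.66) + 400 * 6302.66) / 1000
= 4963.53 kN

4963.53


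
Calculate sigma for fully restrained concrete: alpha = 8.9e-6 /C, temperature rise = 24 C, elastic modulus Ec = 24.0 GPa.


sigma = alpha * dT * Ec
= 8.9e-6 * 24 * 24.0 * 1000
= 5.126 MPa

5.126


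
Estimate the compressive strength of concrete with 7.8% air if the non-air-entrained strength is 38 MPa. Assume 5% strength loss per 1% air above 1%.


Strength loss = (7.8 - 1) * 5 = 34.0%
f'c = 38 * (1 - 34.0/100)
= 25.08 MPa

25.08


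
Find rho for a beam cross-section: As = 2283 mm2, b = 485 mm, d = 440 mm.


rho = As / (b * d)
= 2283 / (485 * 440)
= 0.0107

0.0107


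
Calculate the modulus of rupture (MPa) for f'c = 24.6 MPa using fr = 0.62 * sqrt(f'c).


fr = 0.62 * sqrt(24.6)
= 3.075 MPa

3.075


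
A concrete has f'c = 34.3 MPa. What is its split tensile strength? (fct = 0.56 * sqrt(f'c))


fct = 0.56 * sqrt(34.3)
= 0.56 * 5.857
= 3.28 MPa

3.28


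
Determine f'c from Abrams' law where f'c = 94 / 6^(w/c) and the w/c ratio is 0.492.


f'c = 94 / 6^0.492
= 94 / 2.415
= 38.93 MPa

38.93


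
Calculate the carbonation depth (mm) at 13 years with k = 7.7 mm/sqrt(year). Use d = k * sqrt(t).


depth = k * sqrt(t)
= 7.7 * sqrt(13)
= 27.76 mm

27.76


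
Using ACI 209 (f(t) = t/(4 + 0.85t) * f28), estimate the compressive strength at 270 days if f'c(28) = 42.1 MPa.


f(270) = 270 / (4 + 0.85 * 270) * 42.1
= 270 / 233.5 * 42.1
= 48.68 MPa

48.68


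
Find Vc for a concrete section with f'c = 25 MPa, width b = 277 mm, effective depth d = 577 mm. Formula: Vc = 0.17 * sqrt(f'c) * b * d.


Vc = 0.17 * sqrt(25) * 277 * 577 / 1000
= 135.85 kN

135.85


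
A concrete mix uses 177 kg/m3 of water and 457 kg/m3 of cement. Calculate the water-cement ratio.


w/c = water / cement
w/c = 177 / 457 = 0.387

0.387


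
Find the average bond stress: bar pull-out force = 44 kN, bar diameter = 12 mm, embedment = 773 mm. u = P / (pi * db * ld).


u = P / (pi * db * ld)
= 44 * 1000 / (pi * 12 * 773)
= 1.51 MPa

1.51


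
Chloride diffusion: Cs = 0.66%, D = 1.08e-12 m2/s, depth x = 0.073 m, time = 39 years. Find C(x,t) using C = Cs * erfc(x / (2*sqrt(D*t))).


t_seconds = 39 * 365.25 * 24 * 3600 = 1230746400.0 s
arg = 0.073 / (2 * sqrt(1.08e-12 * 1230746400.0))
= 1.0011
erfc(1.0011) = 0.1568
C = 0.66 * 0.1568 = 0.1035%

0.1035


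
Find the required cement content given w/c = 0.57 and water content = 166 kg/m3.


Cement = water / (w/c)
= 166 / 0.57
= 291.2 kg/m3

291.2


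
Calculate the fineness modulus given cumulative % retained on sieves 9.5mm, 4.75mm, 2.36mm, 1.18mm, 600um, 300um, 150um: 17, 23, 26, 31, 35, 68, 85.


FM = sum(cumulative % retained) / 100
= 285 / 100
= 2.85

2.85


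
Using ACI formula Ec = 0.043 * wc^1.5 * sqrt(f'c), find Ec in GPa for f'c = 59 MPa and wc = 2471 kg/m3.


Ec = 0.043 * 2471^1.5 * sqrt(59) / 1000
= 40.57 GPa

40.57


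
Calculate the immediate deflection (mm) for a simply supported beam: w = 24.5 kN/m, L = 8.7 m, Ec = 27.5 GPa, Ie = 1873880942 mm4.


Convert: L = 8.7 m = 8700 mm, Ec = 27.5 GPa = 27500 MPa
delta = 5 * 24.5 * 8700^4 / (384 * 27500 * 1873880942)
= 35.47 mm

35.47


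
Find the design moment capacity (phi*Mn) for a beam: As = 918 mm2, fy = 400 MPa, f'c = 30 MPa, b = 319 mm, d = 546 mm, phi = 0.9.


a = As * fy / (0.85 * f'c * b)
= 918 * 400 / (0.85 * 30 * 319)
= 45.1411 mm
Mn = As * fy * (d - a/2) / 10^6
= 192.2033 kN-m
phi*Mn = 0.9 * 192.2033 = 172.98 kN-m

172.98


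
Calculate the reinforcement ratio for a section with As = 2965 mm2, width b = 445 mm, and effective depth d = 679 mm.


rho = As / (b * d)
= 2965 / (445 * 679)
= 0.0098

0.0098


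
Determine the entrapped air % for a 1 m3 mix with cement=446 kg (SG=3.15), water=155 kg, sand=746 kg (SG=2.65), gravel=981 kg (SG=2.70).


Vol cement = 446 / (3.15 * 1000) = 0.141587 m3
Vol water = 155 / 1000 = 0.155 m3
Vol sand = 746 / (2.65 * 1000) = 0.281509 m3
Vol gravel = 981 / (2.70 * 1000) = 0.363333 m3
Total solid + water volume = 0.94143 m3
Air = (1 - 0.94143) * 100 = 5.86%

5.86


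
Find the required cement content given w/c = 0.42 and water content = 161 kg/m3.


Cement = water / (w/c)
= 161 / 0.42
= 383.3 kg/m3

383.3


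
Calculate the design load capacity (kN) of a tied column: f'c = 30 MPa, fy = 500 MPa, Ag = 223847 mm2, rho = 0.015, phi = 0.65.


Ast = rho * Ag = 0.015 * 223847 = 3357.705 mm2
phi*Pn = 0.65 * 0.80 * (0.85 * 30 * (223847 - 3357.705) + 500 * 3357.705) / 1000
= 3796.69 kN

3796.69


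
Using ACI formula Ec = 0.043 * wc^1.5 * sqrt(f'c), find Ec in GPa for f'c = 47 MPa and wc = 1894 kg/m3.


Ec = 0.043 * 1894^1.5 * sqrt(47) / 1000
= 24.3 GPa

24.3


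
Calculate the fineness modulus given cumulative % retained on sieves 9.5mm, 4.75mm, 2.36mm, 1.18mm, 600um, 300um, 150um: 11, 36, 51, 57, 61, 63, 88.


FM = sum(cumulative % retained) / 100
= 367 / 100
= 3.67

3.67


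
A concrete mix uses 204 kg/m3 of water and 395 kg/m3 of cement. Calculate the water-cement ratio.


w/c = water / cement
w/c = 204 / 395 = 0.516

0.516


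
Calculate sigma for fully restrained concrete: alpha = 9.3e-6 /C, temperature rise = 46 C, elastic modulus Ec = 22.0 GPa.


sigma = alpha * dT * Ec
= 9.3e-6 * 46 * 22.0 * 1000
= 9.412 MPa

9.412


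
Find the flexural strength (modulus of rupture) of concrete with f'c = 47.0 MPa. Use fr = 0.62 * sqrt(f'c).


fr = 0.62 * sqrt(47.0)
= 4.251 MPa

4.251


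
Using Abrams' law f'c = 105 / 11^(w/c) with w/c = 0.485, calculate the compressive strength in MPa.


f'c = 105 / 11^0.485
= 105 / 3.199
= 32.82 MPa

32.82


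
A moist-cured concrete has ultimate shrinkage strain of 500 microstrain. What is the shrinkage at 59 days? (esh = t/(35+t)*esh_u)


esh(59) = 59 / (35 + 59) * 500
= 59 / 94 * 500
= 313.8 microstrain

313.8


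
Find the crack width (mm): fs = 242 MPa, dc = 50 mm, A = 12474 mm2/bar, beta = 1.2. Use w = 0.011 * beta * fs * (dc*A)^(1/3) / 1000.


w = 0.011 * beta * fs * (dc * A)^(1/3) / 1000
= 0.011 * 1.2 * 242 * (50 * 12474)^(1/3) / 1000
= 0.273 mm

0.273


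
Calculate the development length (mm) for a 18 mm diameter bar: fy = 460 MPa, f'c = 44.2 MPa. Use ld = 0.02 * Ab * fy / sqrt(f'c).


Ab = pi * 18^2 / 4 = 254.469 mm2
ld = 0.02 * 254.469 * 460 / sqrt(44.2)
= 352.1 mm

352.1


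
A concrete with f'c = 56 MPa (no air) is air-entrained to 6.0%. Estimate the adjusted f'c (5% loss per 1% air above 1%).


Strength loss = (6.0 - 1) * 5 = 25.0%
f'c = 56 * (1 - 25.0/100)
= 42.0 MPa

42.0


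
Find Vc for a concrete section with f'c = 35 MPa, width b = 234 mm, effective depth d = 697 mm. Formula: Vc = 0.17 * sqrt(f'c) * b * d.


Vc = 0.17 * sqrt(35) * 234 * 697 / 1000
= 164.03 kN

164.03
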